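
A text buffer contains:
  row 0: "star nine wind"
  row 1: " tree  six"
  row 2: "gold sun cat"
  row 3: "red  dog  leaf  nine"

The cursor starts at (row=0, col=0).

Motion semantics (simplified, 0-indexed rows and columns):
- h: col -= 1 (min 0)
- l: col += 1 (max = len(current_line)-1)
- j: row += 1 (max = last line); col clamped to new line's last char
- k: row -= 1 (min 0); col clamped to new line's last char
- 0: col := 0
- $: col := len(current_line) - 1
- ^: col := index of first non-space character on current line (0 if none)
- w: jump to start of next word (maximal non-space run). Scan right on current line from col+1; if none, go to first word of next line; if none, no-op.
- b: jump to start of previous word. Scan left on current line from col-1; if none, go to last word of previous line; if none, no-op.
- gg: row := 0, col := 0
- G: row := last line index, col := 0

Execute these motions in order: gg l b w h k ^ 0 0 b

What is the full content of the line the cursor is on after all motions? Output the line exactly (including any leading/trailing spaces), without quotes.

After 1 (gg): row=0 col=0 char='s'
After 2 (l): row=0 col=1 char='t'
After 3 (b): row=0 col=0 char='s'
After 4 (w): row=0 col=5 char='n'
After 5 (h): row=0 col=4 char='_'
After 6 (k): row=0 col=4 char='_'
After 7 (^): row=0 col=0 char='s'
After 8 (0): row=0 col=0 char='s'
After 9 (0): row=0 col=0 char='s'
After 10 (b): row=0 col=0 char='s'

Answer: star nine wind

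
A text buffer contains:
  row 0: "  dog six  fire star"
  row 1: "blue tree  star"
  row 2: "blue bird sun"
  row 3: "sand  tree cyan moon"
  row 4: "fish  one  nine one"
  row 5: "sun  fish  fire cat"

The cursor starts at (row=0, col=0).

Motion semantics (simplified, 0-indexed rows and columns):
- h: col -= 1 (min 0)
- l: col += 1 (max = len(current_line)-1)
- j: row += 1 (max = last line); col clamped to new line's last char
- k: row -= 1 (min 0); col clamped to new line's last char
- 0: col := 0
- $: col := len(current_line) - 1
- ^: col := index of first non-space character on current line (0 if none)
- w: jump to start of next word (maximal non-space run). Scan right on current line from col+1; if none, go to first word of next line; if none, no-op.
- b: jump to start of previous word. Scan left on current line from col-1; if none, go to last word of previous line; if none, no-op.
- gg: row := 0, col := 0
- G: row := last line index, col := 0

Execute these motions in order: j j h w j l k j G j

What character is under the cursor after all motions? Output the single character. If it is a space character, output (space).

Answer: s

Derivation:
After 1 (j): row=1 col=0 char='b'
After 2 (j): row=2 col=0 char='b'
After 3 (h): row=2 col=0 char='b'
After 4 (w): row=2 col=5 char='b'
After 5 (j): row=3 col=5 char='_'
After 6 (l): row=3 col=6 char='t'
After 7 (k): row=2 col=6 char='i'
After 8 (j): row=3 col=6 char='t'
After 9 (G): row=5 col=0 char='s'
After 10 (j): row=5 col=0 char='s'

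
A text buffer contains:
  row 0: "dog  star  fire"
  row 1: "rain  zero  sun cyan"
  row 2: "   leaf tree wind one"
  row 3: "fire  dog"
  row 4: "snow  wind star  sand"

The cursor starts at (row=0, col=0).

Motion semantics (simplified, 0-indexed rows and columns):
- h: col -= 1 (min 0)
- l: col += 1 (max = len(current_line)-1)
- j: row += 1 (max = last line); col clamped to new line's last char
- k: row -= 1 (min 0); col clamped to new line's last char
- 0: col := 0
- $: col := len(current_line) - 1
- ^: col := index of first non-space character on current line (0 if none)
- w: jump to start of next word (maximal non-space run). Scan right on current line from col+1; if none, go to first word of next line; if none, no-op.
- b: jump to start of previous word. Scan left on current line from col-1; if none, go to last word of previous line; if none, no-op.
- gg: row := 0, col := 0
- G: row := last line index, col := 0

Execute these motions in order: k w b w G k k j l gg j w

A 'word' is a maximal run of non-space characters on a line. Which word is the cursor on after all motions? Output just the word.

Answer: zero

Derivation:
After 1 (k): row=0 col=0 char='d'
After 2 (w): row=0 col=5 char='s'
After 3 (b): row=0 col=0 char='d'
After 4 (w): row=0 col=5 char='s'
After 5 (G): row=4 col=0 char='s'
After 6 (k): row=3 col=0 char='f'
After 7 (k): row=2 col=0 char='_'
After 8 (j): row=3 col=0 char='f'
After 9 (l): row=3 col=1 char='i'
After 10 (gg): row=0 col=0 char='d'
After 11 (j): row=1 col=0 char='r'
After 12 (w): row=1 col=6 char='z'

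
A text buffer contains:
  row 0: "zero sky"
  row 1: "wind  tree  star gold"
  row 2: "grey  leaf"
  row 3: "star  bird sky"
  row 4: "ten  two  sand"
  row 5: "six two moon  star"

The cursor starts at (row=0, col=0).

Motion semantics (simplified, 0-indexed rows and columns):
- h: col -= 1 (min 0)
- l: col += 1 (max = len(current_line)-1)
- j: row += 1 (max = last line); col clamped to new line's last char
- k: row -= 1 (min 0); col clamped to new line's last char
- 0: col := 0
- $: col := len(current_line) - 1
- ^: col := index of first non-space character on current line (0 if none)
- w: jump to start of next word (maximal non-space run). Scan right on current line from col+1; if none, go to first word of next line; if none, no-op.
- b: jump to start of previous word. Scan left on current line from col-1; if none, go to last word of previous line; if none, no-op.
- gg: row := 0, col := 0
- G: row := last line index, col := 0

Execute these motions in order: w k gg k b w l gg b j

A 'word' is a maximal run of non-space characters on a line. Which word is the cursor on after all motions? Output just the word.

After 1 (w): row=0 col=5 char='s'
After 2 (k): row=0 col=5 char='s'
After 3 (gg): row=0 col=0 char='z'
After 4 (k): row=0 col=0 char='z'
After 5 (b): row=0 col=0 char='z'
After 6 (w): row=0 col=5 char='s'
After 7 (l): row=0 col=6 char='k'
After 8 (gg): row=0 col=0 char='z'
After 9 (b): row=0 col=0 char='z'
After 10 (j): row=1 col=0 char='w'

Answer: wind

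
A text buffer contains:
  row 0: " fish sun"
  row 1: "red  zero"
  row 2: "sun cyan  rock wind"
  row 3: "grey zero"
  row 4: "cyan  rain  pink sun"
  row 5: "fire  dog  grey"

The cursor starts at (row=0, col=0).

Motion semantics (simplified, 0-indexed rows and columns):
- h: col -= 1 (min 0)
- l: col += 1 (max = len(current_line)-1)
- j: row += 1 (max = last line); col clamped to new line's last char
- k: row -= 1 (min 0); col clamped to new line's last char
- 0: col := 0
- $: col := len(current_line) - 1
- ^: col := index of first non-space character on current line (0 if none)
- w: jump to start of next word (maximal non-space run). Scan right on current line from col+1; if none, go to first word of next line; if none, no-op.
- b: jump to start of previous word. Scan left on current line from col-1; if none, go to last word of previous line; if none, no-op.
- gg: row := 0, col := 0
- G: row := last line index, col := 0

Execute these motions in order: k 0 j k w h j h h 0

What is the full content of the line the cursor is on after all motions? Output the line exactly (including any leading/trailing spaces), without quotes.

After 1 (k): row=0 col=0 char='_'
After 2 (0): row=0 col=0 char='_'
After 3 (j): row=1 col=0 char='r'
After 4 (k): row=0 col=0 char='_'
After 5 (w): row=0 col=1 char='f'
After 6 (h): row=0 col=0 char='_'
After 7 (j): row=1 col=0 char='r'
After 8 (h): row=1 col=0 char='r'
After 9 (h): row=1 col=0 char='r'
After 10 (0): row=1 col=0 char='r'

Answer: red  zero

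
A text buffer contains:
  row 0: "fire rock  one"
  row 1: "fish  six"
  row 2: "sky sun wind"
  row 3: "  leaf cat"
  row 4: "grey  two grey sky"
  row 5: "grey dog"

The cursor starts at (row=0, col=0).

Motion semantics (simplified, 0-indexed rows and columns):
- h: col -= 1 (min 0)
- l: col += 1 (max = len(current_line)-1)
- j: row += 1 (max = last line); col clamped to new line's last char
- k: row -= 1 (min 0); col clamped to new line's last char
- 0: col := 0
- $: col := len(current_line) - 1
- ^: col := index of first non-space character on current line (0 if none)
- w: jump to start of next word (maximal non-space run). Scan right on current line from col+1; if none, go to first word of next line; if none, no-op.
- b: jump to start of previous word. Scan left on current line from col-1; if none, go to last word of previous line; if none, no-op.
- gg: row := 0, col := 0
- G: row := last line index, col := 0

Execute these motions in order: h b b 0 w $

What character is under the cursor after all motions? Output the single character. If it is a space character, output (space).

After 1 (h): row=0 col=0 char='f'
After 2 (b): row=0 col=0 char='f'
After 3 (b): row=0 col=0 char='f'
After 4 (0): row=0 col=0 char='f'
After 5 (w): row=0 col=5 char='r'
After 6 ($): row=0 col=13 char='e'

Answer: e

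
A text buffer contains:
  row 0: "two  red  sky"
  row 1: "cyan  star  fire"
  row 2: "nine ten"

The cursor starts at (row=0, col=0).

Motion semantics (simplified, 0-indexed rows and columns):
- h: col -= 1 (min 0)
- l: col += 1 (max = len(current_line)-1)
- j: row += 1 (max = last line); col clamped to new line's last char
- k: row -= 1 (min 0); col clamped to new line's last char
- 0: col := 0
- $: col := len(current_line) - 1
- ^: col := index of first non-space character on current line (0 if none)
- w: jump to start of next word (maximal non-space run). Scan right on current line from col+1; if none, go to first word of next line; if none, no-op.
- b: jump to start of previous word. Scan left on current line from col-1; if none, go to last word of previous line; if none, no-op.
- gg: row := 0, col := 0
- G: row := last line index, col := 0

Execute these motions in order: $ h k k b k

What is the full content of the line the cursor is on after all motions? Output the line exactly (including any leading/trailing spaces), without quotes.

After 1 ($): row=0 col=12 char='y'
After 2 (h): row=0 col=11 char='k'
After 3 (k): row=0 col=11 char='k'
After 4 (k): row=0 col=11 char='k'
After 5 (b): row=0 col=10 char='s'
After 6 (k): row=0 col=10 char='s'

Answer: two  red  sky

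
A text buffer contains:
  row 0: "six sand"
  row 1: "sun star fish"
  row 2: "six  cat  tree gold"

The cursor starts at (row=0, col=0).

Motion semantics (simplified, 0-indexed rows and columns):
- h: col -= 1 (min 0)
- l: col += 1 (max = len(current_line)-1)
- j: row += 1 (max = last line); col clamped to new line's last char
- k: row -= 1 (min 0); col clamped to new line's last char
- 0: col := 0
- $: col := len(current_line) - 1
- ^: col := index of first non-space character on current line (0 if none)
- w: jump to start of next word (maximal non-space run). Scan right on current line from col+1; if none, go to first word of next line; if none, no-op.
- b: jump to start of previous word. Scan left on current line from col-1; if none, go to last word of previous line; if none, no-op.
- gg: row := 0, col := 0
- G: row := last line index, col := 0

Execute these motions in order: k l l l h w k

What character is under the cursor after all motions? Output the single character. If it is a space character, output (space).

After 1 (k): row=0 col=0 char='s'
After 2 (l): row=0 col=1 char='i'
After 3 (l): row=0 col=2 char='x'
After 4 (l): row=0 col=3 char='_'
After 5 (h): row=0 col=2 char='x'
After 6 (w): row=0 col=4 char='s'
After 7 (k): row=0 col=4 char='s'

Answer: s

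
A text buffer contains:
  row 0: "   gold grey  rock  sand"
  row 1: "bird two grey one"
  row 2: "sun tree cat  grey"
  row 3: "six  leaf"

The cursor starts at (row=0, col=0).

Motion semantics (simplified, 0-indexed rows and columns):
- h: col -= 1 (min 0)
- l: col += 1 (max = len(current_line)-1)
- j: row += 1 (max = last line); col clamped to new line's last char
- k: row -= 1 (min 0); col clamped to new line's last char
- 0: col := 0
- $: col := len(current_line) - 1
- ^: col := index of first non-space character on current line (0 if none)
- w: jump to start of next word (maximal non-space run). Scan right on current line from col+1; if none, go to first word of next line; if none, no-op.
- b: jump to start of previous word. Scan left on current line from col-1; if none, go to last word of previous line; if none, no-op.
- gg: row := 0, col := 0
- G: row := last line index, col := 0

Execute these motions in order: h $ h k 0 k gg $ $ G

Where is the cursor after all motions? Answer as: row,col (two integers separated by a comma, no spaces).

After 1 (h): row=0 col=0 char='_'
After 2 ($): row=0 col=23 char='d'
After 3 (h): row=0 col=22 char='n'
After 4 (k): row=0 col=22 char='n'
After 5 (0): row=0 col=0 char='_'
After 6 (k): row=0 col=0 char='_'
After 7 (gg): row=0 col=0 char='_'
After 8 ($): row=0 col=23 char='d'
After 9 ($): row=0 col=23 char='d'
After 10 (G): row=3 col=0 char='s'

Answer: 3,0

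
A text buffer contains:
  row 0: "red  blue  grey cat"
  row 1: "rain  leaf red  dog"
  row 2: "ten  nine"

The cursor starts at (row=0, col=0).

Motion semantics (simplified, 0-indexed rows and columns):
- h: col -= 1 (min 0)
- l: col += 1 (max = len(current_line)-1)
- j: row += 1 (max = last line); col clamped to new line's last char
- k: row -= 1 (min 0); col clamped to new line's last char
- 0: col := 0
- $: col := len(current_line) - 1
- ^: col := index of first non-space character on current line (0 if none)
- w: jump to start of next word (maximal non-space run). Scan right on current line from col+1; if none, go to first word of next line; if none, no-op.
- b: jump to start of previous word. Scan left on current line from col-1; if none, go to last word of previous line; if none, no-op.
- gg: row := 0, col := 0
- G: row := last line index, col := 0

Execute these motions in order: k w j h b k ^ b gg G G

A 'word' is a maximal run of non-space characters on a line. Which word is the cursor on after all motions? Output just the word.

Answer: ten

Derivation:
After 1 (k): row=0 col=0 char='r'
After 2 (w): row=0 col=5 char='b'
After 3 (j): row=1 col=5 char='_'
After 4 (h): row=1 col=4 char='_'
After 5 (b): row=1 col=0 char='r'
After 6 (k): row=0 col=0 char='r'
After 7 (^): row=0 col=0 char='r'
After 8 (b): row=0 col=0 char='r'
After 9 (gg): row=0 col=0 char='r'
After 10 (G): row=2 col=0 char='t'
After 11 (G): row=2 col=0 char='t'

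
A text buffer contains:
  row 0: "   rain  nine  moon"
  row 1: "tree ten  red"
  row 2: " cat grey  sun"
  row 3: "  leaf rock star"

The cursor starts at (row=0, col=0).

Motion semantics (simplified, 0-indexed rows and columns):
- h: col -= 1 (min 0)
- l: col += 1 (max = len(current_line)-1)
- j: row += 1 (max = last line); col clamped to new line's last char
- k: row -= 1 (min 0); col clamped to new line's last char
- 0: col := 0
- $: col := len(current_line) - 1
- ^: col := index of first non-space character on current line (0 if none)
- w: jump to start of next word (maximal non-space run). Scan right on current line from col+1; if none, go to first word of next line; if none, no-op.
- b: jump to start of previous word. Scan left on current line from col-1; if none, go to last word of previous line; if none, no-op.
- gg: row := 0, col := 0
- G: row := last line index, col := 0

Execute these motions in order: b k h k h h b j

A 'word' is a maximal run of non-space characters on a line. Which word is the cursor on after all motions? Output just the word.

After 1 (b): row=0 col=0 char='_'
After 2 (k): row=0 col=0 char='_'
After 3 (h): row=0 col=0 char='_'
After 4 (k): row=0 col=0 char='_'
After 5 (h): row=0 col=0 char='_'
After 6 (h): row=0 col=0 char='_'
After 7 (b): row=0 col=0 char='_'
After 8 (j): row=1 col=0 char='t'

Answer: tree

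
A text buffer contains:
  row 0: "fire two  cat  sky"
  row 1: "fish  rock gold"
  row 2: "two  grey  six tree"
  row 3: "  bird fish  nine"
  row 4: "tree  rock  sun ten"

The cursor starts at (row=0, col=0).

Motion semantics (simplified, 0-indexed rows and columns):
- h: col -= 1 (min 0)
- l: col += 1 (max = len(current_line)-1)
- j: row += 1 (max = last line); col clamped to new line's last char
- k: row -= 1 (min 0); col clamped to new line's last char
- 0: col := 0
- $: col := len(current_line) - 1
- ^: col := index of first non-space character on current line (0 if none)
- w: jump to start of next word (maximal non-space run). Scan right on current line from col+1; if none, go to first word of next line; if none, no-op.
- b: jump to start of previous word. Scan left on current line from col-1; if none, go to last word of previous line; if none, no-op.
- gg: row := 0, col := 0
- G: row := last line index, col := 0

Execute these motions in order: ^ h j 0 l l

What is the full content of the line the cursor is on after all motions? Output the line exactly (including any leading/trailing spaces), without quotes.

Answer: fish  rock gold

Derivation:
After 1 (^): row=0 col=0 char='f'
After 2 (h): row=0 col=0 char='f'
After 3 (j): row=1 col=0 char='f'
After 4 (0): row=1 col=0 char='f'
After 5 (l): row=1 col=1 char='i'
After 6 (l): row=1 col=2 char='s'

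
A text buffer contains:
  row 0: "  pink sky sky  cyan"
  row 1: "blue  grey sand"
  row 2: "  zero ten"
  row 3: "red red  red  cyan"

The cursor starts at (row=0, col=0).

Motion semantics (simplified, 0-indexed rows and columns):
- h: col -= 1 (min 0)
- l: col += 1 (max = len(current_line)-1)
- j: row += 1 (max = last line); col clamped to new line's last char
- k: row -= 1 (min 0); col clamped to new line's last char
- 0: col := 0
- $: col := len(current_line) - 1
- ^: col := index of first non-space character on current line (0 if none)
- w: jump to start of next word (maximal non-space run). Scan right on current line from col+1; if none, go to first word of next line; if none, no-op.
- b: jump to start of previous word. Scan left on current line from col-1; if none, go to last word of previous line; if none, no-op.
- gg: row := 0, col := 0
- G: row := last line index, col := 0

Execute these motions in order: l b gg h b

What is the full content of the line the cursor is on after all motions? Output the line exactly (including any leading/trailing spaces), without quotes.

Answer:   pink sky sky  cyan

Derivation:
After 1 (l): row=0 col=1 char='_'
After 2 (b): row=0 col=1 char='_'
After 3 (gg): row=0 col=0 char='_'
After 4 (h): row=0 col=0 char='_'
After 5 (b): row=0 col=0 char='_'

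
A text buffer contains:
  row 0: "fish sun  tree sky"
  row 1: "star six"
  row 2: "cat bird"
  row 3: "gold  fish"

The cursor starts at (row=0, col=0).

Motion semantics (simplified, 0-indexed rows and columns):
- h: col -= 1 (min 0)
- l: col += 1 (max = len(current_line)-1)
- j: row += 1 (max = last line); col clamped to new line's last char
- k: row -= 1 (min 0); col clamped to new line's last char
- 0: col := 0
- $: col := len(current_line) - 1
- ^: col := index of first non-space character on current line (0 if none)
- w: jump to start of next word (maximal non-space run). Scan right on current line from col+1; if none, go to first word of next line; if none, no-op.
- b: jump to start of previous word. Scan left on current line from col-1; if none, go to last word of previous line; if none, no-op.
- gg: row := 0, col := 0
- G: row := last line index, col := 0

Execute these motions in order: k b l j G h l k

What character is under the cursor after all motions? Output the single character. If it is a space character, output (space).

Answer: a

Derivation:
After 1 (k): row=0 col=0 char='f'
After 2 (b): row=0 col=0 char='f'
After 3 (l): row=0 col=1 char='i'
After 4 (j): row=1 col=1 char='t'
After 5 (G): row=3 col=0 char='g'
After 6 (h): row=3 col=0 char='g'
After 7 (l): row=3 col=1 char='o'
After 8 (k): row=2 col=1 char='a'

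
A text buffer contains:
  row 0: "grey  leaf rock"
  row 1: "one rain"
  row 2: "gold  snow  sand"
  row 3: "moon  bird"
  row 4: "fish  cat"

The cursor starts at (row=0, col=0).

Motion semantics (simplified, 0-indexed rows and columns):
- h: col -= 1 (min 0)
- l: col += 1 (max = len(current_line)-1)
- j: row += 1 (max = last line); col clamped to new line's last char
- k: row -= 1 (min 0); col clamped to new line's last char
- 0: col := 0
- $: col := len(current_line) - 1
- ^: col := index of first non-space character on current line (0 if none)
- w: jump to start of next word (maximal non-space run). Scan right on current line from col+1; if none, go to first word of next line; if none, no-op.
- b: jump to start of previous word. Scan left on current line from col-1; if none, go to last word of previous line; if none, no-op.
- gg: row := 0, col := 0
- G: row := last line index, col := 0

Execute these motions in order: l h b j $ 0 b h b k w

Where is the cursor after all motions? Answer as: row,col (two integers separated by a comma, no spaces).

After 1 (l): row=0 col=1 char='r'
After 2 (h): row=0 col=0 char='g'
After 3 (b): row=0 col=0 char='g'
After 4 (j): row=1 col=0 char='o'
After 5 ($): row=1 col=7 char='n'
After 6 (0): row=1 col=0 char='o'
After 7 (b): row=0 col=11 char='r'
After 8 (h): row=0 col=10 char='_'
After 9 (b): row=0 col=6 char='l'
After 10 (k): row=0 col=6 char='l'
After 11 (w): row=0 col=11 char='r'

Answer: 0,11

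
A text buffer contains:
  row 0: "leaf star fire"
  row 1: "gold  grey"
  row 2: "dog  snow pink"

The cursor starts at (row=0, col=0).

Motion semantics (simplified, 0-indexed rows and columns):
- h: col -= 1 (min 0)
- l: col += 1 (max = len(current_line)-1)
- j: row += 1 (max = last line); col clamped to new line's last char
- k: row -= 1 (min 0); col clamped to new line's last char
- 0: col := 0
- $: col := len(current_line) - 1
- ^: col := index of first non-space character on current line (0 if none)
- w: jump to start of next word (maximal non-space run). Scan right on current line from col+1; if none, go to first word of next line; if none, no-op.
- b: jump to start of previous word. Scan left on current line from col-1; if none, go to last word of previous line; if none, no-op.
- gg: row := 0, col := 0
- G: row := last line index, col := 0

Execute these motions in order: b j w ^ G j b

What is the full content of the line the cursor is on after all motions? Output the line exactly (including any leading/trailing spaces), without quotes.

Answer: gold  grey

Derivation:
After 1 (b): row=0 col=0 char='l'
After 2 (j): row=1 col=0 char='g'
After 3 (w): row=1 col=6 char='g'
After 4 (^): row=1 col=0 char='g'
After 5 (G): row=2 col=0 char='d'
After 6 (j): row=2 col=0 char='d'
After 7 (b): row=1 col=6 char='g'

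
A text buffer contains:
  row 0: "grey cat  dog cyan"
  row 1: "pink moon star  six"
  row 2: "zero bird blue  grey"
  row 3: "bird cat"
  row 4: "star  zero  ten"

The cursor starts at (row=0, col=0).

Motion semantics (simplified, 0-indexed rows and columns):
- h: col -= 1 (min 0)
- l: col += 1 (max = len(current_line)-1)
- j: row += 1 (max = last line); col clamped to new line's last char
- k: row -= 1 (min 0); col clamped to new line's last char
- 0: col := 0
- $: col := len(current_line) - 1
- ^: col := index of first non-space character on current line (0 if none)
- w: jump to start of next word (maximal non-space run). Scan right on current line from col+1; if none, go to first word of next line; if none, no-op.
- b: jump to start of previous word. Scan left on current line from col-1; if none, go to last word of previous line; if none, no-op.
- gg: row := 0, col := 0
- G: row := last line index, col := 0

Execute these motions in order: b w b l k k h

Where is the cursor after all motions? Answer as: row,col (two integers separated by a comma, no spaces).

Answer: 0,0

Derivation:
After 1 (b): row=0 col=0 char='g'
After 2 (w): row=0 col=5 char='c'
After 3 (b): row=0 col=0 char='g'
After 4 (l): row=0 col=1 char='r'
After 5 (k): row=0 col=1 char='r'
After 6 (k): row=0 col=1 char='r'
After 7 (h): row=0 col=0 char='g'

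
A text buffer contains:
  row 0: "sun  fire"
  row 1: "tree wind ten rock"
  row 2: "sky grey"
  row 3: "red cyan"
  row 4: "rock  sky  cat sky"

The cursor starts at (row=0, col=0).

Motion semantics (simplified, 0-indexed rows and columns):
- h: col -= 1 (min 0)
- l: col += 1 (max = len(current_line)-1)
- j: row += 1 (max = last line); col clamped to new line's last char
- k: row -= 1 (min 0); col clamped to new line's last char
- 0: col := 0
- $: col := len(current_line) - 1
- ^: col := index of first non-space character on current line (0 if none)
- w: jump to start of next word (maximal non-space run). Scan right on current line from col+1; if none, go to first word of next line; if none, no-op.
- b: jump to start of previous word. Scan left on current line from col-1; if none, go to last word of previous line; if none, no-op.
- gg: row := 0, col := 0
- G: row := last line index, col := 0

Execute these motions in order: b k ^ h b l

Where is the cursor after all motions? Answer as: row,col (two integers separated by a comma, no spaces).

After 1 (b): row=0 col=0 char='s'
After 2 (k): row=0 col=0 char='s'
After 3 (^): row=0 col=0 char='s'
After 4 (h): row=0 col=0 char='s'
After 5 (b): row=0 col=0 char='s'
After 6 (l): row=0 col=1 char='u'

Answer: 0,1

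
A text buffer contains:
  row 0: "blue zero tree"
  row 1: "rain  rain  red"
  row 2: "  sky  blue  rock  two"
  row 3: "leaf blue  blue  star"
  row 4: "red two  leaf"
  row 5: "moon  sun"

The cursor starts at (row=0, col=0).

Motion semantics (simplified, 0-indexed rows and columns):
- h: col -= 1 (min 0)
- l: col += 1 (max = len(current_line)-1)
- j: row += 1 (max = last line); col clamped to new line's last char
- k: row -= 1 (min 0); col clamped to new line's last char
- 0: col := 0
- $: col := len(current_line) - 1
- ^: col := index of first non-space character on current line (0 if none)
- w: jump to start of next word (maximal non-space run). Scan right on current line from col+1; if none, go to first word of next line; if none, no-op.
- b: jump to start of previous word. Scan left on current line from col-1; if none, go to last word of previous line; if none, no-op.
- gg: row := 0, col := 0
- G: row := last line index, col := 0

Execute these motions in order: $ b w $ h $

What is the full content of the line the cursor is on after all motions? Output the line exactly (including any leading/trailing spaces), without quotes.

After 1 ($): row=0 col=13 char='e'
After 2 (b): row=0 col=10 char='t'
After 3 (w): row=1 col=0 char='r'
After 4 ($): row=1 col=14 char='d'
After 5 (h): row=1 col=13 char='e'
After 6 ($): row=1 col=14 char='d'

Answer: rain  rain  red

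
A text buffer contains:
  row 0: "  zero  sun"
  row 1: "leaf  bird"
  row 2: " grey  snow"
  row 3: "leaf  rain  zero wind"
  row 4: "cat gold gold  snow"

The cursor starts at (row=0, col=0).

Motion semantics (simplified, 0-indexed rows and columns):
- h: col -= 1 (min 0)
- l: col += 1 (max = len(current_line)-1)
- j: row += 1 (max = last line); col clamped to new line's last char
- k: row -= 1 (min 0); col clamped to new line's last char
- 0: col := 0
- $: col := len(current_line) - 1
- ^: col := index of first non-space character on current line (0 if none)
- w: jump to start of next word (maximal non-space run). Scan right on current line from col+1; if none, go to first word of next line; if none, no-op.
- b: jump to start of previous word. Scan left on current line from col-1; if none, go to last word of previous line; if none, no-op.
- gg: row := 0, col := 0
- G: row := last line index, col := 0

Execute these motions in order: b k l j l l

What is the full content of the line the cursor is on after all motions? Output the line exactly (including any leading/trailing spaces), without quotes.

After 1 (b): row=0 col=0 char='_'
After 2 (k): row=0 col=0 char='_'
After 3 (l): row=0 col=1 char='_'
After 4 (j): row=1 col=1 char='e'
After 5 (l): row=1 col=2 char='a'
After 6 (l): row=1 col=3 char='f'

Answer: leaf  bird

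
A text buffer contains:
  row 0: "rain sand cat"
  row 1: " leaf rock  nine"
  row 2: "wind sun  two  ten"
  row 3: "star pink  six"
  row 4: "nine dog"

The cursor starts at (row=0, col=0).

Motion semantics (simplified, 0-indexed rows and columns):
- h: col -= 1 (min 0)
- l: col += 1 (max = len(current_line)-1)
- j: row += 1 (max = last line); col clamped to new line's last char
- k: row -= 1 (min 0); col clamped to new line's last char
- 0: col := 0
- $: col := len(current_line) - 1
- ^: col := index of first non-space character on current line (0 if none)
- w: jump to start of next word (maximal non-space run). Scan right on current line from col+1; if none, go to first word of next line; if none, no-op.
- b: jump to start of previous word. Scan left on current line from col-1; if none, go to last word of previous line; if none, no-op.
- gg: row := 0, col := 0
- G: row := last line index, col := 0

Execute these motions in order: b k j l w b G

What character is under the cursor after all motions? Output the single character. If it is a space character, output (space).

After 1 (b): row=0 col=0 char='r'
After 2 (k): row=0 col=0 char='r'
After 3 (j): row=1 col=0 char='_'
After 4 (l): row=1 col=1 char='l'
After 5 (w): row=1 col=6 char='r'
After 6 (b): row=1 col=1 char='l'
After 7 (G): row=4 col=0 char='n'

Answer: n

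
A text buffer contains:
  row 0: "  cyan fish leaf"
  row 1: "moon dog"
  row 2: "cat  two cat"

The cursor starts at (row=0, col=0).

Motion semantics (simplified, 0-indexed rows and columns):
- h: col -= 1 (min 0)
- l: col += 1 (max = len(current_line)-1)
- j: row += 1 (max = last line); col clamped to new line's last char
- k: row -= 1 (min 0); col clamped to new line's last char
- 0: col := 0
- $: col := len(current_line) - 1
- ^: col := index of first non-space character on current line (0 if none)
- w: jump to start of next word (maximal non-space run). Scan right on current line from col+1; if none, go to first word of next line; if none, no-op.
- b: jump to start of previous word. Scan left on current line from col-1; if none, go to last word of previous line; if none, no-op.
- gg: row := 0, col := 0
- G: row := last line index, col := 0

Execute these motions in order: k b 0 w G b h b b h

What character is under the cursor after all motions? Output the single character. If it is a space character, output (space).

Answer: (space)

Derivation:
After 1 (k): row=0 col=0 char='_'
After 2 (b): row=0 col=0 char='_'
After 3 (0): row=0 col=0 char='_'
After 4 (w): row=0 col=2 char='c'
After 5 (G): row=2 col=0 char='c'
After 6 (b): row=1 col=5 char='d'
After 7 (h): row=1 col=4 char='_'
After 8 (b): row=1 col=0 char='m'
After 9 (b): row=0 col=12 char='l'
After 10 (h): row=0 col=11 char='_'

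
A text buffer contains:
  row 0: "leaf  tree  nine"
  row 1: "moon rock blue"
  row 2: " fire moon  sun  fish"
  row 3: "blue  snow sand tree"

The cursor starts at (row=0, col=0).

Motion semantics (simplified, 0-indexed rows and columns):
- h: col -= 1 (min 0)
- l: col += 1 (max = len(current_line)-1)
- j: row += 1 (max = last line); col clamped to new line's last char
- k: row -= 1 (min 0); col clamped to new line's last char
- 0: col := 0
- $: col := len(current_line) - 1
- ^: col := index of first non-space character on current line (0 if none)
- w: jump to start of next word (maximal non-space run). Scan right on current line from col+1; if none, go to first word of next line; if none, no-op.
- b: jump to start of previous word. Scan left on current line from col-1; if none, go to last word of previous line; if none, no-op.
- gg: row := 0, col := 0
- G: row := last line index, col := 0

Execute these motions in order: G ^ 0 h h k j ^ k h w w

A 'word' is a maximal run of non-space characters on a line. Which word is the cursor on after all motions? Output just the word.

Answer: moon

Derivation:
After 1 (G): row=3 col=0 char='b'
After 2 (^): row=3 col=0 char='b'
After 3 (0): row=3 col=0 char='b'
After 4 (h): row=3 col=0 char='b'
After 5 (h): row=3 col=0 char='b'
After 6 (k): row=2 col=0 char='_'
After 7 (j): row=3 col=0 char='b'
After 8 (^): row=3 col=0 char='b'
After 9 (k): row=2 col=0 char='_'
After 10 (h): row=2 col=0 char='_'
After 11 (w): row=2 col=1 char='f'
After 12 (w): row=2 col=6 char='m'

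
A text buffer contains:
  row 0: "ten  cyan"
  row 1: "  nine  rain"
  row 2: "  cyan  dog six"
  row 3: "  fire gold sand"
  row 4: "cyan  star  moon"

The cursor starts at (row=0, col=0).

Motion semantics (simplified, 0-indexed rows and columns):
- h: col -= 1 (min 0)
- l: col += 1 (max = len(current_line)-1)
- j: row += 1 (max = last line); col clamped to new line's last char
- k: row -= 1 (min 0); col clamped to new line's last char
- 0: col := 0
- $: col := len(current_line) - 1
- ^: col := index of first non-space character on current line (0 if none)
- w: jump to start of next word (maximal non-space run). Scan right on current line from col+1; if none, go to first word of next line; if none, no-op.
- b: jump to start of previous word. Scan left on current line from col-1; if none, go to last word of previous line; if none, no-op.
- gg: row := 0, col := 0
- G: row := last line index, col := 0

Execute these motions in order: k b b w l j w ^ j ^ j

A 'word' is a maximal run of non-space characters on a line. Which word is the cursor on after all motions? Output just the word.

Answer: fire

Derivation:
After 1 (k): row=0 col=0 char='t'
After 2 (b): row=0 col=0 char='t'
After 3 (b): row=0 col=0 char='t'
After 4 (w): row=0 col=5 char='c'
After 5 (l): row=0 col=6 char='y'
After 6 (j): row=1 col=6 char='_'
After 7 (w): row=1 col=8 char='r'
After 8 (^): row=1 col=2 char='n'
After 9 (j): row=2 col=2 char='c'
After 10 (^): row=2 col=2 char='c'
After 11 (j): row=3 col=2 char='f'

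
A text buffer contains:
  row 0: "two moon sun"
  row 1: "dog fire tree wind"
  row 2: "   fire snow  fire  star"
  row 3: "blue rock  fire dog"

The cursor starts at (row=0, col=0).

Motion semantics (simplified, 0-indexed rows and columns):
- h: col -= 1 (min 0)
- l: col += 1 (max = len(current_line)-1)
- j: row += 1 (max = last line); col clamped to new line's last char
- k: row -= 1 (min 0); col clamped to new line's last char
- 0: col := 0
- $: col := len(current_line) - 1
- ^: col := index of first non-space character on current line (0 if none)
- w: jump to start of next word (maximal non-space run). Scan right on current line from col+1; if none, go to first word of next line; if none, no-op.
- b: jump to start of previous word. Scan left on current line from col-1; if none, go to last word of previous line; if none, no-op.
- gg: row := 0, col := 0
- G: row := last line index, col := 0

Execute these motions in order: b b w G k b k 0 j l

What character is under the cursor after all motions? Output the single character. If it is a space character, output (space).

Answer: o

Derivation:
After 1 (b): row=0 col=0 char='t'
After 2 (b): row=0 col=0 char='t'
After 3 (w): row=0 col=4 char='m'
After 4 (G): row=3 col=0 char='b'
After 5 (k): row=2 col=0 char='_'
After 6 (b): row=1 col=14 char='w'
After 7 (k): row=0 col=11 char='n'
After 8 (0): row=0 col=0 char='t'
After 9 (j): row=1 col=0 char='d'
After 10 (l): row=1 col=1 char='o'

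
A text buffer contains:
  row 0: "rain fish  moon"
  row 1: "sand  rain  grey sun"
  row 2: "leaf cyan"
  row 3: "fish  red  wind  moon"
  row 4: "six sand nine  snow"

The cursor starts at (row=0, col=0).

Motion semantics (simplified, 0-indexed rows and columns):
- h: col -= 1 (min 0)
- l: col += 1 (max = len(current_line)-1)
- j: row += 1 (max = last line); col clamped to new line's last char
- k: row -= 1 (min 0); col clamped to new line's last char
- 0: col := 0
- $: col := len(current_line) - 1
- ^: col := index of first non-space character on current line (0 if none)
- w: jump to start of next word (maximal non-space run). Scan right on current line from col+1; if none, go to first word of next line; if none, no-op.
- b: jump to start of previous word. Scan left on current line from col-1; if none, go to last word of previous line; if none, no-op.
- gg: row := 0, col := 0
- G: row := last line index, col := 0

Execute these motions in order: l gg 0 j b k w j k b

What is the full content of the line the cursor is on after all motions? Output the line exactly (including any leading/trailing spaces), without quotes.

Answer: rain fish  moon

Derivation:
After 1 (l): row=0 col=1 char='a'
After 2 (gg): row=0 col=0 char='r'
After 3 (0): row=0 col=0 char='r'
After 4 (j): row=1 col=0 char='s'
After 5 (b): row=0 col=11 char='m'
After 6 (k): row=0 col=11 char='m'
After 7 (w): row=1 col=0 char='s'
After 8 (j): row=2 col=0 char='l'
After 9 (k): row=1 col=0 char='s'
After 10 (b): row=0 col=11 char='m'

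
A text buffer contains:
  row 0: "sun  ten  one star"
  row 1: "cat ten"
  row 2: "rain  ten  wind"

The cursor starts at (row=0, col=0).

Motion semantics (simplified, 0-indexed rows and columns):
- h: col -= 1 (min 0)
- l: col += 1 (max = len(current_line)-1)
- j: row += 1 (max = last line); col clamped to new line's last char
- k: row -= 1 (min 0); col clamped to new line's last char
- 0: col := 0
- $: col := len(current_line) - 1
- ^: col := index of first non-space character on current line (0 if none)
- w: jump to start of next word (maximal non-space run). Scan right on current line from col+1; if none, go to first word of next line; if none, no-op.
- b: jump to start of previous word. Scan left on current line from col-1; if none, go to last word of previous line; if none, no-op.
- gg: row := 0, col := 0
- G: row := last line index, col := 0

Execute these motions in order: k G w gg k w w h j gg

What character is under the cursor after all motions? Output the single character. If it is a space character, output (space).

After 1 (k): row=0 col=0 char='s'
After 2 (G): row=2 col=0 char='r'
After 3 (w): row=2 col=6 char='t'
After 4 (gg): row=0 col=0 char='s'
After 5 (k): row=0 col=0 char='s'
After 6 (w): row=0 col=5 char='t'
After 7 (w): row=0 col=10 char='o'
After 8 (h): row=0 col=9 char='_'
After 9 (j): row=1 col=6 char='n'
After 10 (gg): row=0 col=0 char='s'

Answer: s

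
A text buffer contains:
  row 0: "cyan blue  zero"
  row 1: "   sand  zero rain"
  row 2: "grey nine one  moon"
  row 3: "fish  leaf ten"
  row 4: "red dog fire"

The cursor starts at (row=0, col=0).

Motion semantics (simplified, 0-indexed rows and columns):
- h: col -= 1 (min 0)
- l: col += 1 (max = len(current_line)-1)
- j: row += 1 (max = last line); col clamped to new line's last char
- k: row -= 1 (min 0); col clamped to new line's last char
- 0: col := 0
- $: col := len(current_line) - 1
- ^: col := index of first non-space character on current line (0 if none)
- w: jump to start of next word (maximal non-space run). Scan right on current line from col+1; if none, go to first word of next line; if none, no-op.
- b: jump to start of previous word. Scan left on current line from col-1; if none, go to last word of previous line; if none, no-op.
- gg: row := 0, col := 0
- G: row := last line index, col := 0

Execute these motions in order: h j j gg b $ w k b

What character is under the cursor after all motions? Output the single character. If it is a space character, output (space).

After 1 (h): row=0 col=0 char='c'
After 2 (j): row=1 col=0 char='_'
After 3 (j): row=2 col=0 char='g'
After 4 (gg): row=0 col=0 char='c'
After 5 (b): row=0 col=0 char='c'
After 6 ($): row=0 col=14 char='o'
After 7 (w): row=1 col=3 char='s'
After 8 (k): row=0 col=3 char='n'
After 9 (b): row=0 col=0 char='c'

Answer: c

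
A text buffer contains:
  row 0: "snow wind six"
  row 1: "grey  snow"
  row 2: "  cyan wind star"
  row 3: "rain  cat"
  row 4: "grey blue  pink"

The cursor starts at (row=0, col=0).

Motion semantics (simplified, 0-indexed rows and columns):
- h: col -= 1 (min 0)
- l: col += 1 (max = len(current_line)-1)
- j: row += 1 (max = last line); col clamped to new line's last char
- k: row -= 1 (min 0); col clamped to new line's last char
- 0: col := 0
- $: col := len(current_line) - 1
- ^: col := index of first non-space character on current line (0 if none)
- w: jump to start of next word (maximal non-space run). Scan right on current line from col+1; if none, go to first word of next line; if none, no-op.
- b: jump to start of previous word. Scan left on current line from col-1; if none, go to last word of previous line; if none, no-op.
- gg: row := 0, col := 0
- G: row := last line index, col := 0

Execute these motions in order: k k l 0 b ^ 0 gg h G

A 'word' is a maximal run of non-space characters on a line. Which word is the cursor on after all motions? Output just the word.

After 1 (k): row=0 col=0 char='s'
After 2 (k): row=0 col=0 char='s'
After 3 (l): row=0 col=1 char='n'
After 4 (0): row=0 col=0 char='s'
After 5 (b): row=0 col=0 char='s'
After 6 (^): row=0 col=0 char='s'
After 7 (0): row=0 col=0 char='s'
After 8 (gg): row=0 col=0 char='s'
After 9 (h): row=0 col=0 char='s'
After 10 (G): row=4 col=0 char='g'

Answer: grey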